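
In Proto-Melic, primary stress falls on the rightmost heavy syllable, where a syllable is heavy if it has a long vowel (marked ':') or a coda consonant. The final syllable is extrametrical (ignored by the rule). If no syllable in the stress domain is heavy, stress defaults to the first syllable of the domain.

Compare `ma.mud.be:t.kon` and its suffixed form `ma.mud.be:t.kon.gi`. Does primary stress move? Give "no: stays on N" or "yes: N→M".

Base `ma.mud.be:t.kon` (4 syllables):
  The final syllable (4, kon) is extrametrical; the stress domain is syllables 1–3.
  Weights: 1 ma L, 2 mud H, 3 be:t H.
  Heavy syllables in the domain: 2, 3. The rightmost is syllable 3 (be:t).
  → primary stress on syllable 3.
Suffixed `ma.mud.be:t.kon.gi` (5 syllables):
  The final syllable (5, gi) is extrametrical; the stress domain is syllables 1–4.
  Weights: 1 ma L, 2 mud H, 3 be:t H, 4 kon H.
  Heavy syllables in the domain: 2, 3, 4. The rightmost is syllable 4 (kon).
  → primary stress on syllable 4.

yes: 3→4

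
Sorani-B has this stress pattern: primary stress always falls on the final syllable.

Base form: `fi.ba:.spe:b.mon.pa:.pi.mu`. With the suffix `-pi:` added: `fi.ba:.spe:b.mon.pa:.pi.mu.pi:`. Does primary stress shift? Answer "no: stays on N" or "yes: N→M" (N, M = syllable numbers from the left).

yes: 7→8

Base `fi.ba:.spe:b.mon.pa:.pi.mu` (7 syllables):
  The word has 7 syllables; the final syllable is syllable 7 (mu).
  → primary stress on syllable 7.
Suffixed `fi.ba:.spe:b.mon.pa:.pi.mu.pi:` (8 syllables):
  The word has 8 syllables; the final syllable is syllable 8 (pi:).
  → primary stress on syllable 8.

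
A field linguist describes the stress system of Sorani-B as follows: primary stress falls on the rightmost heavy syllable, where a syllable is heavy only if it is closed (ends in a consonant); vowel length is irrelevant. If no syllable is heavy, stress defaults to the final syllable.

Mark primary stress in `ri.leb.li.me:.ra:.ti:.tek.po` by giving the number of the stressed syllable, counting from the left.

7

Weights: 1 ri L, 2 leb H, 3 li L, 4 me: L, 5 ra: L, 6 ti: L, 7 tek H, 8 po L.
Heavy syllables in the domain: 2, 7. The rightmost is syllable 7 (tek).
Primary stress: syllable 7 → ri.leb.li.me:.ra:.ti:.ˈtek.po.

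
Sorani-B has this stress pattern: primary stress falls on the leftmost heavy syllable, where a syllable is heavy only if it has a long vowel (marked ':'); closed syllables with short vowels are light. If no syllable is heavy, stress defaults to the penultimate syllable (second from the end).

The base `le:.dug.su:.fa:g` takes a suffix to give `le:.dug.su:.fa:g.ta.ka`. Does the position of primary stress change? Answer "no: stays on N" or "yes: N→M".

no: stays on 1

Base `le:.dug.su:.fa:g` (4 syllables):
  Weights: 1 le: H, 2 dug L, 3 su: H, 4 fa:g H.
  Heavy syllables in the domain: 1, 3, 4. The leftmost is syllable 1 (le:).
  → primary stress on syllable 1.
Suffixed `le:.dug.su:.fa:g.ta.ka` (6 syllables):
  Weights: 1 le: H, 2 dug L, 3 su: H, 4 fa:g H, 5 ta L, 6 ka L.
  Heavy syllables in the domain: 1, 3, 4. The leftmost is syllable 1 (le:).
  → primary stress on syllable 1.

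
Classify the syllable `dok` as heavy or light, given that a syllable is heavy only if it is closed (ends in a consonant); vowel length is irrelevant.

heavy

`dok`: short vowel, closed (coda /k/). Closed (coda /k/) → heavy.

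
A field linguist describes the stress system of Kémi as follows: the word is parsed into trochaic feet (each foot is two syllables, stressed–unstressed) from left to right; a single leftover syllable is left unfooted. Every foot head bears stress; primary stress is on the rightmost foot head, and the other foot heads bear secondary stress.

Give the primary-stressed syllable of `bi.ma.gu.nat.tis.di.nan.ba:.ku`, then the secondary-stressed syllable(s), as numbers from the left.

primary 7, secondary 1, 3, 5

Parse left to right into trochaic (ˈσσ) feet: (ˈbi.ma) (ˈgu.nat) (ˈtis.di) (ˈnan.ba:) ku. Syllable 9 is left unfooted.
Foot heads (stressed positions): 1, 3, 5, 7.
End Rule Rightmost: primary stress on the rightmost head = syllable 7.
Secondary stress on 1, 3, 5: ˌbi.ma.ˌgu.nat.ˌtis.di.ˈnan.ba:.ku.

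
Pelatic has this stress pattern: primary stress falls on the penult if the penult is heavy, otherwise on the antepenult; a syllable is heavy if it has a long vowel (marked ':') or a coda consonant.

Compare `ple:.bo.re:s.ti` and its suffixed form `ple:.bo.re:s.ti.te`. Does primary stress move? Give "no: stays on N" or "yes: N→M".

Base `ple:.bo.re:s.ti` (4 syllables):
  Weights: 2 bo L, 3 re:s H, 4 ti L.
  The penult (syllable 3, re:s) is heavy, so it takes stress.
  → primary stress on syllable 3.
Suffixed `ple:.bo.re:s.ti.te` (5 syllables):
  Weights: 3 re:s H, 4 ti L, 5 te L.
  The penult (syllable 4, ti) is light, so stress falls on the antepenult (syllable 3, re:s).
  → primary stress on syllable 3.

no: stays on 3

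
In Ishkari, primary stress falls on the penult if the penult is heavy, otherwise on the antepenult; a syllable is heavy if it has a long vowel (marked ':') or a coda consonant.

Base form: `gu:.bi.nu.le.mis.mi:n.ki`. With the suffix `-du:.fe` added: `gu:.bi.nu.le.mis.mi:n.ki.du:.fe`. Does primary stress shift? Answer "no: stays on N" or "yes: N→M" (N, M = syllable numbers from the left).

Base `gu:.bi.nu.le.mis.mi:n.ki` (7 syllables):
  Weights: 5 mis H, 6 mi:n H, 7 ki L.
  The penult (syllable 6, mi:n) is heavy, so it takes stress.
  → primary stress on syllable 6.
Suffixed `gu:.bi.nu.le.mis.mi:n.ki.du:.fe` (9 syllables):
  Weights: 7 ki L, 8 du: H, 9 fe L.
  The penult (syllable 8, du:) is heavy, so it takes stress.
  → primary stress on syllable 8.

yes: 6→8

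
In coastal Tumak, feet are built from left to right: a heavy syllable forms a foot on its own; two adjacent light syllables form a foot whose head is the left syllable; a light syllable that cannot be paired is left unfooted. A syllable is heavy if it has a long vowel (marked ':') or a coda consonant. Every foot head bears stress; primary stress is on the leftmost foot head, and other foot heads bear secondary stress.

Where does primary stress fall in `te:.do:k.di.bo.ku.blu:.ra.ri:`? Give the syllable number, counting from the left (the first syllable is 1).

Weights: 1 te: H, 2 do:k H, 3 di L, 4 bo L, 5 ku L, 6 blu: H, 7 ra L, 8 ri: H.
Parse left to right (heavy = foot alone; LL = one foot; stranded L unfooted): (ˈte:) (ˈdo:k) (ˈdi.bo) ku (ˈblu:) ra (ˈri:).
Foot heads: 1, 2, 3, 6, 8.
Primary stress on the leftmost head = syllable 1.
Primary stress: syllable 1 → ˈte:.do:k.di.bo.ku.blu:.ra.ri:.

1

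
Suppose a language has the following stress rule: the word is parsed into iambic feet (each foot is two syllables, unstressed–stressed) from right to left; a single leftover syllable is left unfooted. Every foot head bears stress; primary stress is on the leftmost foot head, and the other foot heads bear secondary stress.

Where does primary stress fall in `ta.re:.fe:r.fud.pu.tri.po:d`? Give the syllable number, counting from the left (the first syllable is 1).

Parse right to left into iambic (σˈσ) feet: ta (re:.ˈfe:r) (fud.ˈpu) (tri.ˈpo:d). Syllable 1 is left unfooted.
Foot heads (stressed positions): 3, 5, 7.
End Rule Leftmost: primary stress on the leftmost head = syllable 3.
Primary stress: syllable 3 → ta.re:.ˈfe:r.fud.pu.tri.po:d.

3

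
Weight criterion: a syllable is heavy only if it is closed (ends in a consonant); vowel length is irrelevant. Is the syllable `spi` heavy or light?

`spi`: short vowel, open (no coda). Open (no coda) → light.

light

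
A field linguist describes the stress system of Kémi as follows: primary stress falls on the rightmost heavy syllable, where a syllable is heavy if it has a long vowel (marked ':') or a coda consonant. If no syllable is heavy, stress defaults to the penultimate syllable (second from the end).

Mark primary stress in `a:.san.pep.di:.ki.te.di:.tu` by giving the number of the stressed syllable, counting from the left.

Weights: 1 a: H, 2 san H, 3 pep H, 4 di: H, 5 ki L, 6 te L, 7 di: H, 8 tu L.
Heavy syllables in the domain: 1, 2, 3, 4, 7. The rightmost is syllable 7 (di:).
Primary stress: syllable 7 → a:.san.pep.di:.ki.te.ˈdi:.tu.

7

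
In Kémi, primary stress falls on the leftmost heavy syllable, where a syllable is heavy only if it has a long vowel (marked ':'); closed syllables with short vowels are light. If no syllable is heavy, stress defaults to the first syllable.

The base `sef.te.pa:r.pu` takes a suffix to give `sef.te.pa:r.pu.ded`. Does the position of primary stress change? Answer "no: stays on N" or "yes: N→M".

Base `sef.te.pa:r.pu` (4 syllables):
  Weights: 1 sef L, 2 te L, 3 pa:r H, 4 pu L.
  Heavy syllables in the domain: 3. The leftmost is syllable 3 (pa:r).
  → primary stress on syllable 3.
Suffixed `sef.te.pa:r.pu.ded` (5 syllables):
  Weights: 1 sef L, 2 te L, 3 pa:r H, 4 pu L, 5 ded L.
  Heavy syllables in the domain: 3. The leftmost is syllable 3 (pa:r).
  → primary stress on syllable 3.

no: stays on 3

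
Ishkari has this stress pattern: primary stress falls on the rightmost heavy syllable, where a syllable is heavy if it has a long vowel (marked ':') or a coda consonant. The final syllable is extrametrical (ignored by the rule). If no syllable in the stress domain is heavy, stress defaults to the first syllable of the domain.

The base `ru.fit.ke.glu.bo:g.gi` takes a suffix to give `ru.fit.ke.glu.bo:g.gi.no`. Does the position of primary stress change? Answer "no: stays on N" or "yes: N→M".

Base `ru.fit.ke.glu.bo:g.gi` (6 syllables):
  The final syllable (6, gi) is extrametrical; the stress domain is syllables 1–5.
  Weights: 1 ru L, 2 fit H, 3 ke L, 4 glu L, 5 bo:g H.
  Heavy syllables in the domain: 2, 5. The rightmost is syllable 5 (bo:g).
  → primary stress on syllable 5.
Suffixed `ru.fit.ke.glu.bo:g.gi.no` (7 syllables):
  The final syllable (7, no) is extrametrical; the stress domain is syllables 1–6.
  Weights: 1 ru L, 2 fit H, 3 ke L, 4 glu L, 5 bo:g H, 6 gi L.
  Heavy syllables in the domain: 2, 5. The rightmost is syllable 5 (bo:g).
  → primary stress on syllable 5.

no: stays on 5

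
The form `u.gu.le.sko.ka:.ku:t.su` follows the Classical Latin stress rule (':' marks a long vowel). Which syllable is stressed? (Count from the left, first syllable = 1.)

Classical Latin: stress the penult if heavy (long vowel or closed), else the antepenult.
Weights: 5 ka: H, 6 ku:t H, 7 su L.
The penult (syllable 6, ku:t) is heavy, so it takes stress.
Stress on syllable 6: u.gu.le.sko.ka:.ˈku:t.su.

6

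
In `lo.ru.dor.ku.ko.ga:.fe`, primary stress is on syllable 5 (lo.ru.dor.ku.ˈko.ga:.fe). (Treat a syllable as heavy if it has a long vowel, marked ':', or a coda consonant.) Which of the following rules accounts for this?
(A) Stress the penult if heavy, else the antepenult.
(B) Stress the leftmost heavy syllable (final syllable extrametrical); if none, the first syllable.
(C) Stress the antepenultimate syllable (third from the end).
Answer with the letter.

C

Rule A → syllable 6 (observed: 5).
Rule B → syllable 3 (observed: 5).
Rule C → syllable 5 ✓.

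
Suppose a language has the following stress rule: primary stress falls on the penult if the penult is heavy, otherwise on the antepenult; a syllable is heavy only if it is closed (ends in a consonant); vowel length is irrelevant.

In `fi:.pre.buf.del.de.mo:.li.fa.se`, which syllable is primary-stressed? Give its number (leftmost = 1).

Weights: 7 li L, 8 fa L, 9 se L.
The penult (syllable 8, fa) is light, so stress falls on the antepenult (syllable 7, li).
Primary stress: syllable 7 → fi:.pre.buf.del.de.mo:.ˈli.fa.se.

7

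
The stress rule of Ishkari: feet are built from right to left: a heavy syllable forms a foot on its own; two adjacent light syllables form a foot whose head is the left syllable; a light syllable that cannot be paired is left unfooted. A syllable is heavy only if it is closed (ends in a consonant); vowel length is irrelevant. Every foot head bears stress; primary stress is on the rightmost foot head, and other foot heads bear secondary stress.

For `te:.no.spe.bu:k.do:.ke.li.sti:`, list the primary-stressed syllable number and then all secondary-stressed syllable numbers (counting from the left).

primary 7, secondary 2, 4, 5

Weights: 1 te: L, 2 no L, 3 spe L, 4 bu:k H, 5 do: L, 6 ke L, 7 li L, 8 sti: L.
Parse right to left (heavy = foot alone; LL = one foot; stranded L unfooted): te: (ˈno.spe) (ˈbu:k) (ˈdo:.ke) (ˈli.sti:).
Foot heads: 2, 4, 5, 7.
Primary stress on the rightmost head = syllable 7.
Secondary stress on 2, 4, 5: te:.ˌno.spe.ˌbu:k.ˌdo:.ke.ˈli.sti:.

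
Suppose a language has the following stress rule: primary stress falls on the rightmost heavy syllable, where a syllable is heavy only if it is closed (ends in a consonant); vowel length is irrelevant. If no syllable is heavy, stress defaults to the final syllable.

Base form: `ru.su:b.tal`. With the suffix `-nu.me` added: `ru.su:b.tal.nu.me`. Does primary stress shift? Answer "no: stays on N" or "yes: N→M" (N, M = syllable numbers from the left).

Base `ru.su:b.tal` (3 syllables):
  Weights: 1 ru L, 2 su:b H, 3 tal H.
  Heavy syllables in the domain: 2, 3. The rightmost is syllable 3 (tal).
  → primary stress on syllable 3.
Suffixed `ru.su:b.tal.nu.me` (5 syllables):
  Weights: 1 ru L, 2 su:b H, 3 tal H, 4 nu L, 5 me L.
  Heavy syllables in the domain: 2, 3. The rightmost is syllable 3 (tal).
  → primary stress on syllable 3.

no: stays on 3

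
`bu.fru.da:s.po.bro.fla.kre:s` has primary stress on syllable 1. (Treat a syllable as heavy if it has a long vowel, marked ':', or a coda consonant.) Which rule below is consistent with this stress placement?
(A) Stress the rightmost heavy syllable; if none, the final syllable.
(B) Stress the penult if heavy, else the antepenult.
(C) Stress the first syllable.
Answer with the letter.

C

Rule A → syllable 7 (observed: 1).
Rule B → syllable 5 (observed: 1).
Rule C → syllable 1 ✓.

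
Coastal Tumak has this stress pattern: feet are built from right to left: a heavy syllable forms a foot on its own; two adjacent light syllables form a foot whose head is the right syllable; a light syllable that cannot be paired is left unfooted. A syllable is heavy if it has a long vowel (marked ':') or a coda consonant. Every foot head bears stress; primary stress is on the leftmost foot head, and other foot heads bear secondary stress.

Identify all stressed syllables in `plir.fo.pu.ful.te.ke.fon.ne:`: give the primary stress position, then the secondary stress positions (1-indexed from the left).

Weights: 1 plir H, 2 fo L, 3 pu L, 4 ful H, 5 te L, 6 ke L, 7 fon H, 8 ne: H.
Parse right to left (heavy = foot alone; LL = one foot; stranded L unfooted): (ˈplir) (fo.ˈpu) (ˈful) (te.ˈke) (ˈfon) (ˈne:).
Foot heads: 1, 3, 4, 6, 7, 8.
Primary stress on the leftmost head = syllable 1.
Secondary stress on 3, 4, 6, 7, 8: ˈplir.fo.ˌpu.ˌful.te.ˌke.ˌfon.ˌne:.

primary 1, secondary 3, 4, 6, 7, 8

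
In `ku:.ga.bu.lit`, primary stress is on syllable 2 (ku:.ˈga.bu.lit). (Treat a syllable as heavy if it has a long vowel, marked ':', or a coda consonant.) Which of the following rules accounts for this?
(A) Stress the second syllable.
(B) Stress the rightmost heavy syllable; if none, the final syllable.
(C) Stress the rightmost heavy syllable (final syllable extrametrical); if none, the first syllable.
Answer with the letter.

Rule A → syllable 2 ✓.
Rule B → syllable 4 (observed: 2).
Rule C → syllable 1 (observed: 2).

A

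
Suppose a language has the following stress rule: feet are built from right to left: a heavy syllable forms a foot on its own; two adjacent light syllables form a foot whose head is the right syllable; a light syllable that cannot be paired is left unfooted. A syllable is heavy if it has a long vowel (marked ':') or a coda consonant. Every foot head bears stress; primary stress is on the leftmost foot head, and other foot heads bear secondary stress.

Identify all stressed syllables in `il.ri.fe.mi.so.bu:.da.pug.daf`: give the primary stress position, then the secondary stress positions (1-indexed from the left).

Weights: 1 il H, 2 ri L, 3 fe L, 4 mi L, 5 so L, 6 bu: H, 7 da L, 8 pug H, 9 daf H.
Parse right to left (heavy = foot alone; LL = one foot; stranded L unfooted): (ˈil) (ri.ˈfe) (mi.ˈso) (ˈbu:) da (ˈpug) (ˈdaf).
Foot heads: 1, 3, 5, 6, 8, 9.
Primary stress on the leftmost head = syllable 1.
Secondary stress on 3, 5, 6, 8, 9: ˈil.ri.ˌfe.mi.ˌso.ˌbu:.da.ˌpug.ˌdaf.

primary 1, secondary 3, 5, 6, 8, 9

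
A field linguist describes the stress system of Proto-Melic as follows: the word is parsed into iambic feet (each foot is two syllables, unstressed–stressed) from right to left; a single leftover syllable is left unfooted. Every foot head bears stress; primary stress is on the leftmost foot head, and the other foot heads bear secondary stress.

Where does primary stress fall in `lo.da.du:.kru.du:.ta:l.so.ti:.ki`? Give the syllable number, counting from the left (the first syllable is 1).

3

Parse right to left into iambic (σˈσ) feet: lo (da.ˈdu:) (kru.ˈdu:) (ta:l.ˈso) (ti:.ˈki). Syllable 1 is left unfooted.
Foot heads (stressed positions): 3, 5, 7, 9.
End Rule Leftmost: primary stress on the leftmost head = syllable 3.
Primary stress: syllable 3 → lo.da.ˈdu:.kru.du:.ta:l.so.ti:.ki.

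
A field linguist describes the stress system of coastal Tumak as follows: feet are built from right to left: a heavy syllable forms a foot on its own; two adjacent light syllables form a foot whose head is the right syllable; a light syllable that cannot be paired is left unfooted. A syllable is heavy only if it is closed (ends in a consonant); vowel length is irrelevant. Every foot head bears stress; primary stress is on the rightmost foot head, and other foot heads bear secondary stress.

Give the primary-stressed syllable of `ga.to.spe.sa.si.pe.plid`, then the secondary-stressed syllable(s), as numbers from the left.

primary 7, secondary 2, 4, 6

Weights: 1 ga L, 2 to L, 3 spe L, 4 sa L, 5 si L, 6 pe L, 7 plid H.
Parse right to left (heavy = foot alone; LL = one foot; stranded L unfooted): (ga.ˈto) (spe.ˈsa) (si.ˈpe) (ˈplid).
Foot heads: 2, 4, 6, 7.
Primary stress on the rightmost head = syllable 7.
Secondary stress on 2, 4, 6: ga.ˌto.spe.ˌsa.si.ˌpe.ˈplid.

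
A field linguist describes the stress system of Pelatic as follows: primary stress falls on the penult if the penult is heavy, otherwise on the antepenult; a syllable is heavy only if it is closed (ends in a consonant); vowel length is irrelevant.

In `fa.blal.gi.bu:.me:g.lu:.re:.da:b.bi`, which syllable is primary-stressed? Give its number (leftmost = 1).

Weights: 7 re: L, 8 da:b H, 9 bi L.
The penult (syllable 8, da:b) is heavy, so it takes stress.
Primary stress: syllable 8 → fa.blal.gi.bu:.me:g.lu:.re:.ˈda:b.bi.

8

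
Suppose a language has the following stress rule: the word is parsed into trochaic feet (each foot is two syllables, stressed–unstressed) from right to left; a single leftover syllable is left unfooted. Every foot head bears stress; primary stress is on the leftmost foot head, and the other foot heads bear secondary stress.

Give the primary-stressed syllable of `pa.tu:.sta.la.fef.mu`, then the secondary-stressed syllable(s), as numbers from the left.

primary 1, secondary 3, 5

Parse right to left into trochaic (ˈσσ) feet: (ˈpa.tu:) (ˈsta.la) (ˈfef.mu).
Foot heads (stressed positions): 1, 3, 5.
End Rule Leftmost: primary stress on the leftmost head = syllable 1.
Secondary stress on 3, 5: ˈpa.tu:.ˌsta.la.ˌfef.mu.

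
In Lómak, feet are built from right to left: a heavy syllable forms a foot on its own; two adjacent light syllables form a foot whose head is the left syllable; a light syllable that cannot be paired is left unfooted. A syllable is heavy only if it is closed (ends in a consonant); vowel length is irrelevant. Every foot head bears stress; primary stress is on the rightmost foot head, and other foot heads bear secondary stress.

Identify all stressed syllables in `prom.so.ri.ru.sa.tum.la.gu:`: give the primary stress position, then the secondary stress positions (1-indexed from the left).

primary 7, secondary 1, 2, 4, 6

Weights: 1 prom H, 2 so L, 3 ri L, 4 ru L, 5 sa L, 6 tum H, 7 la L, 8 gu: L.
Parse right to left (heavy = foot alone; LL = one foot; stranded L unfooted): (ˈprom) (ˈso.ri) (ˈru.sa) (ˈtum) (ˈla.gu:).
Foot heads: 1, 2, 4, 6, 7.
Primary stress on the rightmost head = syllable 7.
Secondary stress on 1, 2, 4, 6: ˌprom.ˌso.ri.ˌru.sa.ˌtum.ˈla.gu:.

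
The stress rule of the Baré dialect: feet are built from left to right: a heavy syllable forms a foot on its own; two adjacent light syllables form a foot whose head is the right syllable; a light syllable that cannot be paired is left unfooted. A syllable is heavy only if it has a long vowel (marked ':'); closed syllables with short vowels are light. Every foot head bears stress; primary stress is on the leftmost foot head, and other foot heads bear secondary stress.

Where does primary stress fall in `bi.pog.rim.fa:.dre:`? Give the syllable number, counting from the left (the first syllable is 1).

Weights: 1 bi L, 2 pog L, 3 rim L, 4 fa: H, 5 dre: H.
Parse left to right (heavy = foot alone; LL = one foot; stranded L unfooted): (bi.ˈpog) rim (ˈfa:) (ˈdre:).
Foot heads: 2, 4, 5.
Primary stress on the leftmost head = syllable 2.
Primary stress: syllable 2 → bi.ˈpog.rim.fa:.dre:.

2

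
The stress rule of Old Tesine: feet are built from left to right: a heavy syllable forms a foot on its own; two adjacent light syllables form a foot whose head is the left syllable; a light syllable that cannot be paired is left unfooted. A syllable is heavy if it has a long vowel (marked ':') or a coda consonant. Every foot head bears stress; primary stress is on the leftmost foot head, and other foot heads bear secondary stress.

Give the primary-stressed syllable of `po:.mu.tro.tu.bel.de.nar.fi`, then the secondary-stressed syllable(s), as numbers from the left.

Weights: 1 po: H, 2 mu L, 3 tro L, 4 tu L, 5 bel H, 6 de L, 7 nar H, 8 fi L.
Parse left to right (heavy = foot alone; LL = one foot; stranded L unfooted): (ˈpo:) (ˈmu.tro) tu (ˈbel) de (ˈnar) fi.
Foot heads: 1, 2, 5, 7.
Primary stress on the leftmost head = syllable 1.
Secondary stress on 2, 5, 7: ˈpo:.ˌmu.tro.tu.ˌbel.de.ˌnar.fi.

primary 1, secondary 2, 5, 7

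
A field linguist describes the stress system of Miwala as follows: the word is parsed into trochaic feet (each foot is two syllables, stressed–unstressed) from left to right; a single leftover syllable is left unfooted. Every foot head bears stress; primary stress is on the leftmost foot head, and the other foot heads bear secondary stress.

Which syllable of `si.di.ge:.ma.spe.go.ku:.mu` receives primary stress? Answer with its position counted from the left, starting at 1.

1

Parse left to right into trochaic (ˈσσ) feet: (ˈsi.di) (ˈge:.ma) (ˈspe.go) (ˈku:.mu).
Foot heads (stressed positions): 1, 3, 5, 7.
End Rule Leftmost: primary stress on the leftmost head = syllable 1.
Primary stress: syllable 1 → ˈsi.di.ge:.ma.spe.go.ku:.mu.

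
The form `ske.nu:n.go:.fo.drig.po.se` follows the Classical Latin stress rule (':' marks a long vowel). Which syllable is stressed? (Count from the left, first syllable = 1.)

Classical Latin: stress the penult if heavy (long vowel or closed), else the antepenult.
Weights: 5 drig H, 6 po L, 7 se L.
The penult (syllable 6, po) is light, so stress falls on the antepenult (syllable 5, drig).
Stress on syllable 5: ske.nu:n.go:.fo.ˈdrig.po.se.

5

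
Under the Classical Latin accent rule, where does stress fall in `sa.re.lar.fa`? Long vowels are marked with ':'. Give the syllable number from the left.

Classical Latin: stress the penult if heavy (long vowel or closed), else the antepenult.
Weights: 2 re L, 3 lar H, 4 fa L.
The penult (syllable 3, lar) is heavy, so it takes stress.
Stress on syllable 3: sa.re.ˈlar.fa.

3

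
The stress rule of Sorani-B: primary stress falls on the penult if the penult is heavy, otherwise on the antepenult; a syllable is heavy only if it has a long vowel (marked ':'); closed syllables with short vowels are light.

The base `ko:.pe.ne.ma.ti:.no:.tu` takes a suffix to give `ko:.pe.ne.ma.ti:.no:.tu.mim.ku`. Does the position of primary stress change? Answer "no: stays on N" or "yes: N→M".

yes: 6→7

Base `ko:.pe.ne.ma.ti:.no:.tu` (7 syllables):
  Weights: 5 ti: H, 6 no: H, 7 tu L.
  The penult (syllable 6, no:) is heavy, so it takes stress.
  → primary stress on syllable 6.
Suffixed `ko:.pe.ne.ma.ti:.no:.tu.mim.ku` (9 syllables):
  Weights: 7 tu L, 8 mim L, 9 ku L.
  The penult (syllable 8, mim) is light, so stress falls on the antepenult (syllable 7, tu).
  → primary stress on syllable 7.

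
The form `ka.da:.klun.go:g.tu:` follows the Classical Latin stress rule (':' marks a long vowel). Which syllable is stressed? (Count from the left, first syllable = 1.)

4

Classical Latin: stress the penult if heavy (long vowel or closed), else the antepenult.
Weights: 3 klun H, 4 go:g H, 5 tu: H.
The penult (syllable 4, go:g) is heavy, so it takes stress.
Stress on syllable 4: ka.da:.klun.ˈgo:g.tu:.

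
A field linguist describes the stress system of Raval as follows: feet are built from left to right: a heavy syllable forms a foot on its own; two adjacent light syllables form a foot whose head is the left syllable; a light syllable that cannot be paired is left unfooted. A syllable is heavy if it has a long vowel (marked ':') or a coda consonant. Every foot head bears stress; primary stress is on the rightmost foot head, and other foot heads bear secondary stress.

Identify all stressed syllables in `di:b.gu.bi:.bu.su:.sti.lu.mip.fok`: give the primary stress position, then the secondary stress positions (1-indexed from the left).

Weights: 1 di:b H, 2 gu L, 3 bi: H, 4 bu L, 5 su: H, 6 sti L, 7 lu L, 8 mip H, 9 fok H.
Parse left to right (heavy = foot alone; LL = one foot; stranded L unfooted): (ˈdi:b) gu (ˈbi:) bu (ˈsu:) (ˈsti.lu) (ˈmip) (ˈfok).
Foot heads: 1, 3, 5, 6, 8, 9.
Primary stress on the rightmost head = syllable 9.
Secondary stress on 1, 3, 5, 6, 8: ˌdi:b.gu.ˌbi:.bu.ˌsu:.ˌsti.lu.ˌmip.ˈfok.

primary 9, secondary 1, 3, 5, 6, 8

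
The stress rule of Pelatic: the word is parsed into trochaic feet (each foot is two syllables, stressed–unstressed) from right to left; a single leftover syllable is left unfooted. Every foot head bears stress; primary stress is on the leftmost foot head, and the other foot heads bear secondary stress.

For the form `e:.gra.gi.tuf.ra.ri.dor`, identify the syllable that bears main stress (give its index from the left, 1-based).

2

Parse right to left into trochaic (ˈσσ) feet: e: (ˈgra.gi) (ˈtuf.ra) (ˈri.dor). Syllable 1 is left unfooted.
Foot heads (stressed positions): 2, 4, 6.
End Rule Leftmost: primary stress on the leftmost head = syllable 2.
Primary stress: syllable 2 → e:.ˈgra.gi.tuf.ra.ri.dor.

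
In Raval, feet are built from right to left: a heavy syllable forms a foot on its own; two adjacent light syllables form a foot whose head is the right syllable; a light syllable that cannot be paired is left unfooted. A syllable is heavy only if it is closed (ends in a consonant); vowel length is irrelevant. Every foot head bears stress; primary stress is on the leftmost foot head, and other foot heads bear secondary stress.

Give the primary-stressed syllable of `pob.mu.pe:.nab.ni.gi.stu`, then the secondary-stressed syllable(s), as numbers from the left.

primary 1, secondary 3, 4, 7

Weights: 1 pob H, 2 mu L, 3 pe: L, 4 nab H, 5 ni L, 6 gi L, 7 stu L.
Parse right to left (heavy = foot alone; LL = one foot; stranded L unfooted): (ˈpob) (mu.ˈpe:) (ˈnab) ni (gi.ˈstu).
Foot heads: 1, 3, 4, 7.
Primary stress on the leftmost head = syllable 1.
Secondary stress on 3, 4, 7: ˈpob.mu.ˌpe:.ˌnab.ni.gi.ˌstu.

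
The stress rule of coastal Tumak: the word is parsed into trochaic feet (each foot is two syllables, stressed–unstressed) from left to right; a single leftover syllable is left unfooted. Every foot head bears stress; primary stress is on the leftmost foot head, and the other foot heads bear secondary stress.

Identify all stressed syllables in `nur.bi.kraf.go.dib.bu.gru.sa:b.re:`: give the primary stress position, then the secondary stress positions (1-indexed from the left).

Parse left to right into trochaic (ˈσσ) feet: (ˈnur.bi) (ˈkraf.go) (ˈdib.bu) (ˈgru.sa:b) re:. Syllable 9 is left unfooted.
Foot heads (stressed positions): 1, 3, 5, 7.
End Rule Leftmost: primary stress on the leftmost head = syllable 1.
Secondary stress on 3, 5, 7: ˈnur.bi.ˌkraf.go.ˌdib.bu.ˌgru.sa:b.re:.

primary 1, secondary 3, 5, 7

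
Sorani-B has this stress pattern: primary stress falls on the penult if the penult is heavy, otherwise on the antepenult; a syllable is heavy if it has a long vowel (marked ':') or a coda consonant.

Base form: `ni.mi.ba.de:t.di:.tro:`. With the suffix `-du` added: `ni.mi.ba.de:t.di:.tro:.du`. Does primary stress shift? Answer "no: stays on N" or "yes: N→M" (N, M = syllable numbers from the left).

yes: 5→6

Base `ni.mi.ba.de:t.di:.tro:` (6 syllables):
  Weights: 4 de:t H, 5 di: H, 6 tro: H.
  The penult (syllable 5, di:) is heavy, so it takes stress.
  → primary stress on syllable 5.
Suffixed `ni.mi.ba.de:t.di:.tro:.du` (7 syllables):
  Weights: 5 di: H, 6 tro: H, 7 du L.
  The penult (syllable 6, tro:) is heavy, so it takes stress.
  → primary stress on syllable 6.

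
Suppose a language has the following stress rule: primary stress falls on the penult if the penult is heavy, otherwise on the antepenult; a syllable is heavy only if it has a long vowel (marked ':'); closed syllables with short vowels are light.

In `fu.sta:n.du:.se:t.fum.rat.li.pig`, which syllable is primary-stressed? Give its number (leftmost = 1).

Weights: 6 rat L, 7 li L, 8 pig L.
The penult (syllable 7, li) is light, so stress falls on the antepenult (syllable 6, rat).
Primary stress: syllable 6 → fu.sta:n.du:.se:t.fum.ˈrat.li.pig.

6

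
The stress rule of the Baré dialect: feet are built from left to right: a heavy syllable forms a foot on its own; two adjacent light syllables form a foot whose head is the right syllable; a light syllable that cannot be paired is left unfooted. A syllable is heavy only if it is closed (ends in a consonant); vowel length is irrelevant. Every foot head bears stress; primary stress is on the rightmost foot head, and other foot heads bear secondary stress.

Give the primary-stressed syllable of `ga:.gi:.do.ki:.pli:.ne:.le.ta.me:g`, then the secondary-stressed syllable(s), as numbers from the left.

primary 9, secondary 2, 4, 6, 8

Weights: 1 ga: L, 2 gi: L, 3 do L, 4 ki: L, 5 pli: L, 6 ne: L, 7 le L, 8 ta L, 9 me:g H.
Parse left to right (heavy = foot alone; LL = one foot; stranded L unfooted): (ga:.ˈgi:) (do.ˈki:) (pli:.ˈne:) (le.ˈta) (ˈme:g).
Foot heads: 2, 4, 6, 8, 9.
Primary stress on the rightmost head = syllable 9.
Secondary stress on 2, 4, 6, 8: ga:.ˌgi:.do.ˌki:.pli:.ˌne:.le.ˌta.ˈme:g.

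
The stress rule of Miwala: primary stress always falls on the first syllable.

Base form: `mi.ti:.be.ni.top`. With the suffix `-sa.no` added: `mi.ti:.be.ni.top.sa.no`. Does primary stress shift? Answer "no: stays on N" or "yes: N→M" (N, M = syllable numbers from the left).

no: stays on 1

Base `mi.ti:.be.ni.top` (5 syllables):
  The word has 5 syllables; the first syllable is syllable 1 (mi).
  → primary stress on syllable 1.
Suffixed `mi.ti:.be.ni.top.sa.no` (7 syllables):
  The word has 7 syllables; the first syllable is syllable 1 (mi).
  → primary stress on syllable 1.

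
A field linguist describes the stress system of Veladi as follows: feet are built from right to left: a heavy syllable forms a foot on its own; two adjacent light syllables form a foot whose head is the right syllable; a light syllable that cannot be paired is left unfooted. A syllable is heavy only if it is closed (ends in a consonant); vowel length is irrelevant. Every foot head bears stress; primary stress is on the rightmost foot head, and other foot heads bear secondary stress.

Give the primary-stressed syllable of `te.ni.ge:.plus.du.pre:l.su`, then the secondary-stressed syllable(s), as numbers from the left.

primary 6, secondary 3, 4

Weights: 1 te L, 2 ni L, 3 ge: L, 4 plus H, 5 du L, 6 pre:l H, 7 su L.
Parse right to left (heavy = foot alone; LL = one foot; stranded L unfooted): te (ni.ˈge:) (ˈplus) du (ˈpre:l) su.
Foot heads: 3, 4, 6.
Primary stress on the rightmost head = syllable 6.
Secondary stress on 3, 4: te.ni.ˌge:.ˌplus.du.ˈpre:l.su.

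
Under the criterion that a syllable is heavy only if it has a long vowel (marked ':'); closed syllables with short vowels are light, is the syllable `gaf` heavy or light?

`gaf`: short vowel, closed (coda /f/). Short vowel → light.

light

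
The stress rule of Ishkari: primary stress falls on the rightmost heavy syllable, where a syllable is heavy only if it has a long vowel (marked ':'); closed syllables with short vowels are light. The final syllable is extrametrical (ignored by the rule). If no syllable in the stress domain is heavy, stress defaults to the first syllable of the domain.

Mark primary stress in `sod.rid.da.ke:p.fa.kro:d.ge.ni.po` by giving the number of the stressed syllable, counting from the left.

6

The final syllable (9, po) is extrametrical; the stress domain is syllables 1–8.
Weights: 1 sod L, 2 rid L, 3 da L, 4 ke:p H, 5 fa L, 6 kro:d H, 7 ge L, 8 ni L.
Heavy syllables in the domain: 4, 6. The rightmost is syllable 6 (kro:d).
Primary stress: syllable 6 → sod.rid.da.ke:p.fa.ˈkro:d.ge.ni.po.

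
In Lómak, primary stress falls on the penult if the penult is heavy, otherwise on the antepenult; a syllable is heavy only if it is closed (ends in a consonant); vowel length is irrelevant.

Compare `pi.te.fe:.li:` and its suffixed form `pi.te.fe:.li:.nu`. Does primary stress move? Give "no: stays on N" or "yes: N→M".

Base `pi.te.fe:.li:` (4 syllables):
  Weights: 2 te L, 3 fe: L, 4 li: L.
  The penult (syllable 3, fe:) is light, so stress falls on the antepenult (syllable 2, te).
  → primary stress on syllable 2.
Suffixed `pi.te.fe:.li:.nu` (5 syllables):
  Weights: 3 fe: L, 4 li: L, 5 nu L.
  The penult (syllable 4, li:) is light, so stress falls on the antepenult (syllable 3, fe:).
  → primary stress on syllable 3.

yes: 2→3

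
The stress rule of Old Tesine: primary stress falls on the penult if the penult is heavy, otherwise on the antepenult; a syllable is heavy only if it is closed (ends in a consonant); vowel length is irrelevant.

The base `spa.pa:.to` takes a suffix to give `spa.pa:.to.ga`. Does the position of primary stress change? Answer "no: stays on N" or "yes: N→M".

yes: 1→2

Base `spa.pa:.to` (3 syllables):
  Weights: 1 spa L, 2 pa: L, 3 to L.
  The penult (syllable 2, pa:) is light, so stress falls on the antepenult (syllable 1, spa).
  → primary stress on syllable 1.
Suffixed `spa.pa:.to.ga` (4 syllables):
  Weights: 2 pa: L, 3 to L, 4 ga L.
  The penult (syllable 3, to) is light, so stress falls on the antepenult (syllable 2, pa:).
  → primary stress on syllable 2.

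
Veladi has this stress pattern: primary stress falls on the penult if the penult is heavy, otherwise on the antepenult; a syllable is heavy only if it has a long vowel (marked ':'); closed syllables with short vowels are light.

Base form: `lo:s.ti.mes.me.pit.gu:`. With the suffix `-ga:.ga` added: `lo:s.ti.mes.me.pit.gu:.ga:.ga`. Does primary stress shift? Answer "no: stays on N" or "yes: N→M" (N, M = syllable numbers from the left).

Base `lo:s.ti.mes.me.pit.gu:` (6 syllables):
  Weights: 4 me L, 5 pit L, 6 gu: H.
  The penult (syllable 5, pit) is light, so stress falls on the antepenult (syllable 4, me).
  → primary stress on syllable 4.
Suffixed `lo:s.ti.mes.me.pit.gu:.ga:.ga` (8 syllables):
  Weights: 6 gu: H, 7 ga: H, 8 ga L.
  The penult (syllable 7, ga:) is heavy, so it takes stress.
  → primary stress on syllable 7.

yes: 4→7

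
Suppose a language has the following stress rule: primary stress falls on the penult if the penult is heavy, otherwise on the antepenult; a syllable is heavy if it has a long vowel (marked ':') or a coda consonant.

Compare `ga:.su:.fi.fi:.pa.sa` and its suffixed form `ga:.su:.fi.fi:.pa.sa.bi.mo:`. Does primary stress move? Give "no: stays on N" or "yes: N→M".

Base `ga:.su:.fi.fi:.pa.sa` (6 syllables):
  Weights: 4 fi: H, 5 pa L, 6 sa L.
  The penult (syllable 5, pa) is light, so stress falls on the antepenult (syllable 4, fi:).
  → primary stress on syllable 4.
Suffixed `ga:.su:.fi.fi:.pa.sa.bi.mo:` (8 syllables):
  Weights: 6 sa L, 7 bi L, 8 mo: H.
  The penult (syllable 7, bi) is light, so stress falls on the antepenult (syllable 6, sa).
  → primary stress on syllable 6.

yes: 4→6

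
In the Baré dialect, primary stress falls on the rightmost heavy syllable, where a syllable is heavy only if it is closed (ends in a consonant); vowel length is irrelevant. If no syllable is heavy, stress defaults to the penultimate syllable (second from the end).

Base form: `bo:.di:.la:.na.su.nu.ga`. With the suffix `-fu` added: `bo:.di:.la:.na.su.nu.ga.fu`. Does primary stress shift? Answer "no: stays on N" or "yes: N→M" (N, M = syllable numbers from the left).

Base `bo:.di:.la:.na.su.nu.ga` (7 syllables):
  Weights: 1 bo: L, 2 di: L, 3 la: L, 4 na L, 5 su L, 6 nu L, 7 ga L.
  No heavy syllable in the domain; default to the penultimate syllable (second from the end) = syllable 6.
  → primary stress on syllable 6.
Suffixed `bo:.di:.la:.na.su.nu.ga.fu` (8 syllables):
  Weights: 1 bo: L, 2 di: L, 3 la: L, 4 na L, 5 su L, 6 nu L, 7 ga L, 8 fu L.
  No heavy syllable in the domain; default to the penultimate syllable (second from the end) = syllable 7.
  → primary stress on syllable 7.

yes: 6→7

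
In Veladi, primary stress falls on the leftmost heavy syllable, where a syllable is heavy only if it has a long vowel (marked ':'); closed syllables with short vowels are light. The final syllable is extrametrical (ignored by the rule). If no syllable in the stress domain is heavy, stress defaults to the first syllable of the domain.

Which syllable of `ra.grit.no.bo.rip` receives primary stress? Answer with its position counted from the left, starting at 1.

The final syllable (5, rip) is extrametrical; the stress domain is syllables 1–4.
Weights: 1 ra L, 2 grit L, 3 no L, 4 bo L.
No heavy syllable in the domain; default to the first syllable of the domain = syllable 1.
Primary stress: syllable 1 → ˈra.grit.no.bo.rip.

1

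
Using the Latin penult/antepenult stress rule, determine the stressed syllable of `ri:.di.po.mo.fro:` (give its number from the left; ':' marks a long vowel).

Classical Latin: stress the penult if heavy (long vowel or closed), else the antepenult.
Weights: 3 po L, 4 mo L, 5 fro: H.
The penult (syllable 4, mo) is light, so stress falls on the antepenult (syllable 3, po).
Stress on syllable 3: ri:.di.ˈpo.mo.fro:.

3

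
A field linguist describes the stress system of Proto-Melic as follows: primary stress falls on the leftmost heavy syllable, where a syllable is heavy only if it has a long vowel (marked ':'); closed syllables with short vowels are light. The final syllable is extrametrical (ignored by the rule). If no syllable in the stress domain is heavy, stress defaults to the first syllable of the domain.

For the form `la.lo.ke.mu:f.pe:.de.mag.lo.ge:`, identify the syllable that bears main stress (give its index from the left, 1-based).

The final syllable (9, ge:) is extrametrical; the stress domain is syllables 1–8.
Weights: 1 la L, 2 lo L, 3 ke L, 4 mu:f H, 5 pe: H, 6 de L, 7 mag L, 8 lo L.
Heavy syllables in the domain: 4, 5. The leftmost is syllable 4 (mu:f).
Primary stress: syllable 4 → la.lo.ke.ˈmu:f.pe:.de.mag.lo.ge:.

4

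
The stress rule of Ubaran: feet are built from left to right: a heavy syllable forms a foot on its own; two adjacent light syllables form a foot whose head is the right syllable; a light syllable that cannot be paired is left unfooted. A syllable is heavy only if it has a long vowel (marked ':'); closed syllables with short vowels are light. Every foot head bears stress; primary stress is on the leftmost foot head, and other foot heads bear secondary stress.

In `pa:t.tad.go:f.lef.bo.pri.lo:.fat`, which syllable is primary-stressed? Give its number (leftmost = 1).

Weights: 1 pa:t H, 2 tad L, 3 go:f H, 4 lef L, 5 bo L, 6 pri L, 7 lo: H, 8 fat L.
Parse left to right (heavy = foot alone; LL = one foot; stranded L unfooted): (ˈpa:t) tad (ˈgo:f) (lef.ˈbo) pri (ˈlo:) fat.
Foot heads: 1, 3, 5, 7.
Primary stress on the leftmost head = syllable 1.
Primary stress: syllable 1 → ˈpa:t.tad.go:f.lef.bo.pri.lo:.fat.

1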